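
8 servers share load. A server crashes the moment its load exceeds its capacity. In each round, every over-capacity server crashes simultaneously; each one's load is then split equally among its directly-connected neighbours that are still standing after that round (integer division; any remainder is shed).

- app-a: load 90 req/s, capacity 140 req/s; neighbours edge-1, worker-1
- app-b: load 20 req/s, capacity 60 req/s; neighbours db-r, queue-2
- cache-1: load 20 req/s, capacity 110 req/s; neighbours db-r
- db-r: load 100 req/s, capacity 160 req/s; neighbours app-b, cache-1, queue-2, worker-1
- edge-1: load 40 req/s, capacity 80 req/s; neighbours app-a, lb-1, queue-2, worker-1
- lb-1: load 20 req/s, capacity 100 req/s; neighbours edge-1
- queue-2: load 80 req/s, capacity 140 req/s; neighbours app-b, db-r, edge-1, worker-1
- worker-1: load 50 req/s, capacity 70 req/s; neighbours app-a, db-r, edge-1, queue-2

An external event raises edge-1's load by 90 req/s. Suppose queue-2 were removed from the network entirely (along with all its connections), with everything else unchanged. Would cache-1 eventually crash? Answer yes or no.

no

With queue-2 removed:
Round 1 — edge-1 at 130 > 80. edge-1 crashes.
  edge-1 sheds 130 req/s to app-a, lb-1, worker-1: 43 each (1 lost).
    app-a: 90+43 = 133 ≤ 140
    lb-1: 20+43 = 63 ≤ 100
    worker-1: 50+43 = 93 > 70
Round 2 — worker-1 crashes.
  worker-1 sheds 93 req/s to app-a, db-r: 46 each (1 lost).
    app-a: 133+46 = 179 > 140
    db-r: 100+46 = 146 ≤ 160
Round 3 — app-a crashes.
  app-a sheds 179 req/s: no online neighbours, lost.
No further crashes.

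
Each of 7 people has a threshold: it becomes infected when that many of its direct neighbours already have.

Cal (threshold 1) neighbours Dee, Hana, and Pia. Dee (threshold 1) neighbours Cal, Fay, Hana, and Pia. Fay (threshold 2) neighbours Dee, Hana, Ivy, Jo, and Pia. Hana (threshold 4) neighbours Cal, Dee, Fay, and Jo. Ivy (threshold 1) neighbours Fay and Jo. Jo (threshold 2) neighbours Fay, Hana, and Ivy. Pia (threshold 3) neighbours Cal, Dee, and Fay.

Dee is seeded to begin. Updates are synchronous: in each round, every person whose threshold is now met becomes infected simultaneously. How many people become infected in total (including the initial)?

Round 1 — Dee becomes infected (initial).
Round 2 — checking thresholds:
  Cal: 1 of 3 neighbours ≥ 1, becomes infected.
  Fay: 1 of 5 neighbours < 2, not yet.
  Hana: 1 of 4 neighbours < 4, not yet.
  Pia: 1 of 3 neighbours < 3, not yet.
Round 3 — no new infections; cascade stops.

2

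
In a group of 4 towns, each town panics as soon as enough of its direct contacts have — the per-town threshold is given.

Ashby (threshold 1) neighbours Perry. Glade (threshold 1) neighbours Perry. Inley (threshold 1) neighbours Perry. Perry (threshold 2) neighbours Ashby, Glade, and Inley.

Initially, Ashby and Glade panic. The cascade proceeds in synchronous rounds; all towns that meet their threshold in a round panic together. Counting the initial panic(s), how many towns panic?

Round 1 — Ashby, Glade panic (initial).
Round 2 — checking thresholds:
  Perry: 2 of 3 neighbours ≥ 2, panics.
Round 3 — checking thresholds:
  Inley: 1 of 1 neighbours ≥ 1, panics.
Round 4 — no new panics; cascade stops.

4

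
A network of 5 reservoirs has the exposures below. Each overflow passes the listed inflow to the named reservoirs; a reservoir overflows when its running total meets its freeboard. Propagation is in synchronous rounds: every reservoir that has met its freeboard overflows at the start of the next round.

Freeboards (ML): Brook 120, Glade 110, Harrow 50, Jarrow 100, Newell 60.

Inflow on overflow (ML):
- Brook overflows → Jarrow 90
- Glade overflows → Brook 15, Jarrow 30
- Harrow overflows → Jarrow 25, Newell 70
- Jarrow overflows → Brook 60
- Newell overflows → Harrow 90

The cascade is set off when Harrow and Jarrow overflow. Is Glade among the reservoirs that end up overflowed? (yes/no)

Round 1 — Harrow, Jarrow overflow (initial).
  Brook: +60 → 60 < 120
  Newell: +70 → 70 ≥ 60
Round 2 — Newell overflows.
No further overflows.

no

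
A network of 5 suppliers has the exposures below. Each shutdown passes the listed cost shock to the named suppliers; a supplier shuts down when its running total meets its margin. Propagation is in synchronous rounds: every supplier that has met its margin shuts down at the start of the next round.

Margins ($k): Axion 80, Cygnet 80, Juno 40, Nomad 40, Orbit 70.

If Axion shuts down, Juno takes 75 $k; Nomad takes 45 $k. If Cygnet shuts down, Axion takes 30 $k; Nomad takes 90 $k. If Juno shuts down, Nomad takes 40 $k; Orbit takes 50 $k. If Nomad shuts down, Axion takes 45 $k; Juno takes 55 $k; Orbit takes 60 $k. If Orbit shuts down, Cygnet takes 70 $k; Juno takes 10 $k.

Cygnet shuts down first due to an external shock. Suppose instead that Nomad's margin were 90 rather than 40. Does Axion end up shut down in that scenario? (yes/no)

With Nomad's margin at 90:
Round 1 — Cygnet shuts down (initial).
  Axion: +30 → 30 < 80
  Nomad: +90 → 90 ≥ 90
Round 2 — Nomad shuts down.
  Axion: +45 → 75 < 80
  Juno: +55 → 55 ≥ 40
  Orbit: +60 → 60 < 70
Round 3 — Juno shuts down.
  Orbit: +50 → 110 ≥ 70
Round 4 — Orbit shuts down.
No further shutdowns.

no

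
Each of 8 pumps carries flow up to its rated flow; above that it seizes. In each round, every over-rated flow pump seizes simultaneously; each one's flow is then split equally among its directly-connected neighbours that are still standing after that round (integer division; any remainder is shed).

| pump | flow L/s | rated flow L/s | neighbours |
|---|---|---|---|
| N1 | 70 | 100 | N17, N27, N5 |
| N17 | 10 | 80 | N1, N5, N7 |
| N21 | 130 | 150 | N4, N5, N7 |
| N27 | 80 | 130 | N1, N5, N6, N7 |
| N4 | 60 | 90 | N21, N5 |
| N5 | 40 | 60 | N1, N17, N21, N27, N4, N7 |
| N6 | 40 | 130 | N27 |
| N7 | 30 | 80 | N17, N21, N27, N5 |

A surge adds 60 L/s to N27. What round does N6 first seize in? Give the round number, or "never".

Round 1 — N27 at 140 > 130. N27 seizes.
  N27 sheds 140 L/s to N1, N5, N6, N7: 35 each.
    N1: 70+35 = 105 > 100
    N5: 40+35 = 75 > 60
    N6: 40+35 = 75 ≤ 130
    N7: 30+35 = 65 ≤ 80
Round 2 — N1, N5 seize.
  N1 sheds 105 L/s to N17: 105 each.
    N17: 10+105 = 115 > 80
  N5 sheds 75 L/s to N17, N21, N4, N7: 18 each (3 lost).
    N17: 115+18 = 133 > 80
    N21: 130+18 = 148 ≤ 150
    N4: 60+18 = 78 ≤ 90
    N7: 65+18 = 83 > 80
Round 3 — N17, N7 seize.
  N17 sheds 133 L/s: no online neighbours, lost.
  N7 sheds 83 L/s to N21: 83 each.
    N21: 148+83 = 231 > 150
Round 4 — N21 seizes.
  N21 sheds 231 L/s to N4: 231 each.
    N4: 78+231 = 309 > 90
Round 5 — N4 seizes.
  N4 sheds 309 L/s: no online neighbours, lost.
No further seizures.

never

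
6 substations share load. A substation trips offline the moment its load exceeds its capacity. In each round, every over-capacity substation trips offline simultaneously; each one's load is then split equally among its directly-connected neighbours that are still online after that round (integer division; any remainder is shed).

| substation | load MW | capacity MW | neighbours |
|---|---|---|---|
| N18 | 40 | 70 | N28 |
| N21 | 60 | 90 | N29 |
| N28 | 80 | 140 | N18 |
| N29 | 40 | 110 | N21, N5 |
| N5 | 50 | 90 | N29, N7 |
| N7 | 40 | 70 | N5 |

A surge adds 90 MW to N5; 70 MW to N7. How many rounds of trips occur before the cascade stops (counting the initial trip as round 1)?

Round 1 — N5 at 140 > 90; N7 at 110 > 70. N5, N7 trip offline.
  N5 sheds 140 MW to N29: 140 each.
    N29: 40+140 = 180 > 110
  N7 sheds 110 MW: no online neighbours, lost.
Round 2 — N29 trips offline.
  N29 sheds 180 MW to N21: 180 each.
    N21: 60+180 = 240 > 90
Round 3 — N21 trips offline.
  N21 sheds 240 MW: no online neighbours, lost.
No further trips.

3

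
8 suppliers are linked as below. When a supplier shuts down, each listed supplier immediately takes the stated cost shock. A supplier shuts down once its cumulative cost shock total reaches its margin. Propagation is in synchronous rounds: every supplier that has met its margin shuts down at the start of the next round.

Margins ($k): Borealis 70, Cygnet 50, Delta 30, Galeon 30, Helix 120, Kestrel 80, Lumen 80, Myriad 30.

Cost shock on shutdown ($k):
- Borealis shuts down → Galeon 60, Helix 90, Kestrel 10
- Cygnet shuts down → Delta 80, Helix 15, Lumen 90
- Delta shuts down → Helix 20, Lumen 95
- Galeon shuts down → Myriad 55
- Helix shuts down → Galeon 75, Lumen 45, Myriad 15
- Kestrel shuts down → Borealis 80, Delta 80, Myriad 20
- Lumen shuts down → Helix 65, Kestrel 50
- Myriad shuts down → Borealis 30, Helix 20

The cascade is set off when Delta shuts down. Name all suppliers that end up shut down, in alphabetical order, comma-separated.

Delta, Lumen

Round 1 — Delta shuts down (initial).
  Helix: +20 → 20 < 120
  Lumen: +95 → 95 ≥ 80
Round 2 — Lumen shuts down.
  Helix: +65 → 85 < 120
  Kestrel: +50 → 50 < 80
No further shutdowns.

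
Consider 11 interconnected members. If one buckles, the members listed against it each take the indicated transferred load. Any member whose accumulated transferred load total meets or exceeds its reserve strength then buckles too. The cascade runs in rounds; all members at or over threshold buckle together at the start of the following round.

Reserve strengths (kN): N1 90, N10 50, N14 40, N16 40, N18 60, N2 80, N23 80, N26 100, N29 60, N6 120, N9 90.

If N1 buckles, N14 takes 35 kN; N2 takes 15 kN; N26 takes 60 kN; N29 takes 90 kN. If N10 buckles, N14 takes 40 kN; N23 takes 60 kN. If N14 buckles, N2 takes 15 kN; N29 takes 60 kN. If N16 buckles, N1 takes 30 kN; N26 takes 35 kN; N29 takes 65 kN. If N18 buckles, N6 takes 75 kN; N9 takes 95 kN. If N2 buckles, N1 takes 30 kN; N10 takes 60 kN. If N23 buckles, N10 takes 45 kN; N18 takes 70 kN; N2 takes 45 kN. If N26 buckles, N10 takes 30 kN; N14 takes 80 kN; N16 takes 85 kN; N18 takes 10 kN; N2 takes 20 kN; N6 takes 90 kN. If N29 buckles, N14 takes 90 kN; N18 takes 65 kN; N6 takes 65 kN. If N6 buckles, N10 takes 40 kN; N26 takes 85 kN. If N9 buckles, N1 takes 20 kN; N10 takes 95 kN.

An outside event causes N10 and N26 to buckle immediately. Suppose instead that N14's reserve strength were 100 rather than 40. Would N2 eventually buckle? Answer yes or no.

no

With N14's reserve strength at 100:
Round 1 — N10, N26 buckle (initial).
  N14: +40+80 → 120 ≥ 100
  N16: +85 → 85 ≥ 40
  N18: +10 → 10 < 60
  N2: +20 → 20 < 80
  N23: +60 → 60 < 80
  N6: +90 → 90 < 120
Round 2 — N14, N16 buckle.
  N1: +30 → 30 < 90
  N2: +15 → 35 < 80
  N29: +60+65 → 125 ≥ 60
Round 3 — N29 buckles.
  N18: +65 → 75 ≥ 60
  N6: +65 → 155 ≥ 120
Round 4 — N18, N6 buckle.
  N9: +95 → 95 ≥ 90
Round 5 — N9 buckles.
  N1: +20 → 50 < 90
No further bucklings.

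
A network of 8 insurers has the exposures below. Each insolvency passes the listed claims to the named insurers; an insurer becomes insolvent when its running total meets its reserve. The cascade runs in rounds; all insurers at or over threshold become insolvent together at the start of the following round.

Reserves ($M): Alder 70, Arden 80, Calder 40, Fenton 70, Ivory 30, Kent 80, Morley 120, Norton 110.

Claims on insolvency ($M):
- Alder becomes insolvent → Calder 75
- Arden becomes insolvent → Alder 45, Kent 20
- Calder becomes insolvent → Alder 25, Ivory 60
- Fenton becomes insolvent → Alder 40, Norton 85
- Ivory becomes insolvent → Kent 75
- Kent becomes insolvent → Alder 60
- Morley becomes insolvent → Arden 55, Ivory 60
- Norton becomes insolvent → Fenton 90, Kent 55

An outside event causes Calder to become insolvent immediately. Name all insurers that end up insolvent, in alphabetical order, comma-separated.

Calder, Ivory

Round 1 — Calder becomes insolvent (initial).
  Alder: +25 → 25 < 70
  Ivory: +60 → 60 ≥ 30
Round 2 — Ivory becomes insolvent.
  Kent: +75 → 75 < 80
No further insolvencies.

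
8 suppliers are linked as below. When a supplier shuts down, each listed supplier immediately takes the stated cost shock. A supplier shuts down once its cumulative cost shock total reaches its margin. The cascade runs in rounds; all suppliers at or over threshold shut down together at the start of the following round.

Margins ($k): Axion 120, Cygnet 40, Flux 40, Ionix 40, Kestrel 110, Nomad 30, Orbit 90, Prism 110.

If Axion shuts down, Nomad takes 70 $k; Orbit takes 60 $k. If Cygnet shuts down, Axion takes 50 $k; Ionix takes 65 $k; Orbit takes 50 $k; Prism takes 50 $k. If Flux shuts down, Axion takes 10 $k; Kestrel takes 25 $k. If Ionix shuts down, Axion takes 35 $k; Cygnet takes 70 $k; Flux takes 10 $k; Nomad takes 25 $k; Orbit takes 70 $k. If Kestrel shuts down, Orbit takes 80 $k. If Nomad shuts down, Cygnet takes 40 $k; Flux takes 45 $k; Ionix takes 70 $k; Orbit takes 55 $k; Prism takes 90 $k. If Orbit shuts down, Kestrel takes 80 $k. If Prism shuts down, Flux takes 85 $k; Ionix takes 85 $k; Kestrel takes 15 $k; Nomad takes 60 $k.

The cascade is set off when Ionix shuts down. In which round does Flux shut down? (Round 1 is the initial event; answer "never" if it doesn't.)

Round 1 — Ionix shuts down (initial).
  Axion: +35 → 35 < 120
  Cygnet: +70 → 70 ≥ 40
  Flux: +10 → 10 < 40
  Nomad: +25 → 25 < 30
  Orbit: +70 → 70 < 90
Round 2 — Cygnet shuts down.
  Axion: +50 → 85 < 120
  Orbit: +50 → 120 ≥ 90
  Prism: +50 → 50 < 110
Round 3 — Orbit shuts down.
  Kestrel: +80 → 80 < 110
No further shutdowns.

never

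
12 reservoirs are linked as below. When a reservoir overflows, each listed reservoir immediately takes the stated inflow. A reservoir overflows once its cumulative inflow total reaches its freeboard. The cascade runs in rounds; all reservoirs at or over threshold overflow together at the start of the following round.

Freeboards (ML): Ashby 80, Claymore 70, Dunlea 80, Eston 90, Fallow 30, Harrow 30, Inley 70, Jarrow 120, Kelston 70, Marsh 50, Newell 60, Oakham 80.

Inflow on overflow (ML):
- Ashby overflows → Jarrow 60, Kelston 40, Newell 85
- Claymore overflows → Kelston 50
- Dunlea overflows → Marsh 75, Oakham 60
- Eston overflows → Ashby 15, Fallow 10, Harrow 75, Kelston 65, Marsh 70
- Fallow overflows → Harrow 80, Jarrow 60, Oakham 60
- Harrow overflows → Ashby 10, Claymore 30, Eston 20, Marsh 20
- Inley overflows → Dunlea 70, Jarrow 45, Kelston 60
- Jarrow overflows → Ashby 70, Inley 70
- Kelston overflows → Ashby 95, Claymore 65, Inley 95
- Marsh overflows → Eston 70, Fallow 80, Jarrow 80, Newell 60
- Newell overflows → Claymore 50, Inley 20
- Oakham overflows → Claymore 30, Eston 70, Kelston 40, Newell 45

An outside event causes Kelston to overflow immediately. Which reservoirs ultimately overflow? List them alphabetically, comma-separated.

Ashby, Claymore, Inley, Kelston, Newell

Round 1 — Kelston overflows (initial).
  Ashby: +95 → 95 ≥ 80
  Claymore: +65 → 65 < 70
  Inley: +95 → 95 ≥ 70
Round 2 — Ashby, Inley overflow.
  Dunlea: +70 → 70 < 80
  Jarrow: +60+45 → 105 < 120
  Newell: +85 → 85 ≥ 60
Round 3 — Newell overflows.
  Claymore: +50 → 115 ≥ 70
Round 4 — Claymore overflows.
No further overflows.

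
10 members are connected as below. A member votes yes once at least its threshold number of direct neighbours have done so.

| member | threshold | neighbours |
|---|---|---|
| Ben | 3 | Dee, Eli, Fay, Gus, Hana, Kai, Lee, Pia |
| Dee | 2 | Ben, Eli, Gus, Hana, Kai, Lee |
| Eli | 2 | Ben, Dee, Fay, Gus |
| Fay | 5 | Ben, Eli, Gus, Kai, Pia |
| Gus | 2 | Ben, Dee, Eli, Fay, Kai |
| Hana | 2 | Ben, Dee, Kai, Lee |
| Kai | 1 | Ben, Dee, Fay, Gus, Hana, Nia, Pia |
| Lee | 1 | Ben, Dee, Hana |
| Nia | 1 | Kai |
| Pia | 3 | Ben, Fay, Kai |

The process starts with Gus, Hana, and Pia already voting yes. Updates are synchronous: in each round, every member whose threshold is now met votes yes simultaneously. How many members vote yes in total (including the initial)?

Round 1 — Gus, Hana, Pia vote yes (initial).
Round 2 — checking thresholds:
  Ben: 3 of 8 neighbours ≥ 3, votes yes.
  Dee: 2 of 6 neighbours ≥ 2, votes yes.
  Eli: 1 of 4 neighbours < 2, below threshold.
  Fay: 2 of 5 neighbours < 5, below threshold.
  Kai: 3 of 7 neighbours ≥ 1, votes yes.
  Lee: 1 of 3 neighbours ≥ 1, votes yes.
Round 3 — checking thresholds:
  Eli: 3 of 4 neighbours ≥ 2, votes yes.
  Fay: 4 of 5 neighbours < 5, below threshold.
  Nia: 1 of 1 neighbours ≥ 1, votes yes.
Round 4 — checking thresholds:
  Fay: 5 of 5 neighbours ≥ 5, votes yes.
Round 5 — no new yes votes; cascade stops.

10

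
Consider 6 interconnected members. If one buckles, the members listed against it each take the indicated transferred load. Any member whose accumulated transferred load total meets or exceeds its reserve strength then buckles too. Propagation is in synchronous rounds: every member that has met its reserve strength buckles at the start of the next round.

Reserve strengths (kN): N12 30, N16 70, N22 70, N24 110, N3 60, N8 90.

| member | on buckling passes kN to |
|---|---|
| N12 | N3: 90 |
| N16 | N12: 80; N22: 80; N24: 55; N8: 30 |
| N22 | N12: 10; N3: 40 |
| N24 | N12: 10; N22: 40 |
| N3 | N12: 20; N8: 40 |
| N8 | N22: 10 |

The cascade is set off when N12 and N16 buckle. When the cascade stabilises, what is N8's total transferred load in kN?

Round 1 — N12, N16 buckle (initial).
  N22: +80 → 80 ≥ 70
  N24: +55 → 55 < 110
  N3: +90 → 90 ≥ 60
  N8: +30 → 30 < 90
Round 2 — N22, N3 buckle.
  N8: +40 → 70 < 90
No further bucklings.

70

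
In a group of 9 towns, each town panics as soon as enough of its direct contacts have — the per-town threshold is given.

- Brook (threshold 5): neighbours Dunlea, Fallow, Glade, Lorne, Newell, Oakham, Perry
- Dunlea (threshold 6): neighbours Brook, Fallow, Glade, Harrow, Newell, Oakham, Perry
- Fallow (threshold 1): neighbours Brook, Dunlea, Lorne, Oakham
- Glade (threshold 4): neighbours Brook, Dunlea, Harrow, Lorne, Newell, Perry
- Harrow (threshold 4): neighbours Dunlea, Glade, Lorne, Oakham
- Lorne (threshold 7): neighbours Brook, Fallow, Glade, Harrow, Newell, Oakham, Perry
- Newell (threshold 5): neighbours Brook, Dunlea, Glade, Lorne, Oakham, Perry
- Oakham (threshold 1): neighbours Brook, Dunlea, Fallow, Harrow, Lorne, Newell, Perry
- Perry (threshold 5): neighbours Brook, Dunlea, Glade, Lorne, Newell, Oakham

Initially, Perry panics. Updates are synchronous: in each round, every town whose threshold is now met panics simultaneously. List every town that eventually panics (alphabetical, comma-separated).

Fallow, Oakham, Perry

Round 1 — Perry panics (initial).
Round 2 — checking thresholds:
  Brook: 1 of 7 neighbours < 5, not yet.
  Dunlea: 1 of 7 neighbours < 6, not yet.
  Glade: 1 of 6 neighbours < 4, not yet.
  Lorne: 1 of 7 neighbours < 7, not yet.
  Newell: 1 of 6 neighbours < 5, not yet.
  Oakham: 1 of 7 neighbours ≥ 1, panics.
Round 3 — checking thresholds:
  Brook: 2 of 7 neighbours < 5, not yet.
  Dunlea: 2 of 7 neighbours < 6, not yet.
  Fallow: 1 of 4 neighbours ≥ 1, panics.
  Glade: 1 of 6 neighbours < 4, not yet.
  Harrow: 1 of 4 neighbours < 4, not yet.
  Lorne: 2 of 7 neighbours < 7, not yet.
  Newell: 2 of 6 neighbours < 5, not yet.
Round 4 — no new panics; cascade stops.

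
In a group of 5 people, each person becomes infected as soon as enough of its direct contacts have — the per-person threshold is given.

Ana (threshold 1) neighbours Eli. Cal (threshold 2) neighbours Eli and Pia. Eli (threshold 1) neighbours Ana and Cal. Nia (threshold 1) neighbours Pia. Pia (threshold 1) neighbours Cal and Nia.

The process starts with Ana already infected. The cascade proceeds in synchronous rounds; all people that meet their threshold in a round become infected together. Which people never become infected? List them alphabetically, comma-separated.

Round 1 — Ana becomes infected (initial).
Round 2 — checking thresholds:
  Eli: 1 of 2 neighbours ≥ 1, becomes infected.
Round 3 — no new infections; cascade stops.

Cal, Nia, Pia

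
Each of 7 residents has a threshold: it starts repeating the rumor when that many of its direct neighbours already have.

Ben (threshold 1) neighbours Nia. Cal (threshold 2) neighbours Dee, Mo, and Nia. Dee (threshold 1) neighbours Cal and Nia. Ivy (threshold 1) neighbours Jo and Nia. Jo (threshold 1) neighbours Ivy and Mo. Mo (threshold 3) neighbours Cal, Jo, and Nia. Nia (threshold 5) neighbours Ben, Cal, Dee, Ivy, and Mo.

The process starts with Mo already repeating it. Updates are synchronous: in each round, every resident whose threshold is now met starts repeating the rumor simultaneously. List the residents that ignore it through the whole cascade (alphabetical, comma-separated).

Ben, Cal, Dee, Nia

Round 1 — Mo starts repeating the rumor (initial).
Round 2 — checking thresholds:
  Cal: 1 of 3 neighbours < 2, holds.
  Jo: 1 of 2 neighbours ≥ 1, starts repeating the rumor.
  Nia: 1 of 5 neighbours < 5, holds.
Round 3 — checking thresholds:
  Cal: 1 of 3 neighbours < 2, holds.
  Ivy: 1 of 2 neighbours ≥ 1, starts repeating the rumor.
  Nia: 1 of 5 neighbours < 5, holds.
Round 4 — no new spreads; cascade stops.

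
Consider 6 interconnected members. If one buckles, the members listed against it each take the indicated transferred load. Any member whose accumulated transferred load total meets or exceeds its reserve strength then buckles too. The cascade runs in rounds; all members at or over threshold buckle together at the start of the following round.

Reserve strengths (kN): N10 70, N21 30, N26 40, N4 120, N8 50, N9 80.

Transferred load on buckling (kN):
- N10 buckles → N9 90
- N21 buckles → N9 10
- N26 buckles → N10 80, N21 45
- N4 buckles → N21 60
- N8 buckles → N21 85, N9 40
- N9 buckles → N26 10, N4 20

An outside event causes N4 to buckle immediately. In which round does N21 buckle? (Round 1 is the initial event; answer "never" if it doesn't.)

2

Round 1 — N4 buckles (initial).
  N21: +60 → 60 ≥ 30
Round 2 — N21 buckles.
  N9: +10 → 10 < 80
No further bucklings.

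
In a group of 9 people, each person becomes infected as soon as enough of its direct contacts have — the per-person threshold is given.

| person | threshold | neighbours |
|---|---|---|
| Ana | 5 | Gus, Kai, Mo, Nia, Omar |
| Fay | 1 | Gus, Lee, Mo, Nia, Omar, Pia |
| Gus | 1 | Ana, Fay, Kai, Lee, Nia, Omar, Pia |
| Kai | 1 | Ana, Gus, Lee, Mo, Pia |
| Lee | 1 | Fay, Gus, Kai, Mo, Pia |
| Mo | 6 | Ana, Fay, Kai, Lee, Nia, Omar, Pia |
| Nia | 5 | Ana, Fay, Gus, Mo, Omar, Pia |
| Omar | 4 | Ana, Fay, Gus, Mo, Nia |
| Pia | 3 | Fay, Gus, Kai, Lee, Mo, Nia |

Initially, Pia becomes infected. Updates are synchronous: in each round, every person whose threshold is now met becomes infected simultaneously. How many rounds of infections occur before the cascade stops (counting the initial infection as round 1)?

2

Round 1 — Pia becomes infected (initial).
Round 2 — checking thresholds:
  Fay: 1 of 6 neighbours ≥ 1, becomes infected.
  Gus: 1 of 7 neighbours ≥ 1, becomes infected.
  Kai: 1 of 5 neighbours ≥ 1, becomes infected.
  Lee: 1 of 5 neighbours ≥ 1, becomes infected.
  Mo: 1 of 7 neighbours < 6, holds.
  Nia: 1 of 6 neighbours < 5, holds.
Round 3 — no new infections; cascade stops.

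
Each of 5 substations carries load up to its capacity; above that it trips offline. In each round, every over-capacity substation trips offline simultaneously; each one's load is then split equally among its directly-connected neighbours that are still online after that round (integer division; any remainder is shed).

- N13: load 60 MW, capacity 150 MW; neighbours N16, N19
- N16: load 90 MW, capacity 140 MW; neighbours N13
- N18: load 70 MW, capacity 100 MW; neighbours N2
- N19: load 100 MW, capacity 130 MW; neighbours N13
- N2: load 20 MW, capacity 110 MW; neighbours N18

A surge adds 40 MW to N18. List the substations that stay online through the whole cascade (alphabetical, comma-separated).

N13, N16, N19

Round 1 — N18 at 110 > 100. N18 trips offline.
  N18 sheds 110 MW to N2: 110 each.
    N2: 20+110 = 130 > 110
Round 2 — N2 trips offline.
  N2 sheds 130 MW: no online neighbours, lost.
No further trips.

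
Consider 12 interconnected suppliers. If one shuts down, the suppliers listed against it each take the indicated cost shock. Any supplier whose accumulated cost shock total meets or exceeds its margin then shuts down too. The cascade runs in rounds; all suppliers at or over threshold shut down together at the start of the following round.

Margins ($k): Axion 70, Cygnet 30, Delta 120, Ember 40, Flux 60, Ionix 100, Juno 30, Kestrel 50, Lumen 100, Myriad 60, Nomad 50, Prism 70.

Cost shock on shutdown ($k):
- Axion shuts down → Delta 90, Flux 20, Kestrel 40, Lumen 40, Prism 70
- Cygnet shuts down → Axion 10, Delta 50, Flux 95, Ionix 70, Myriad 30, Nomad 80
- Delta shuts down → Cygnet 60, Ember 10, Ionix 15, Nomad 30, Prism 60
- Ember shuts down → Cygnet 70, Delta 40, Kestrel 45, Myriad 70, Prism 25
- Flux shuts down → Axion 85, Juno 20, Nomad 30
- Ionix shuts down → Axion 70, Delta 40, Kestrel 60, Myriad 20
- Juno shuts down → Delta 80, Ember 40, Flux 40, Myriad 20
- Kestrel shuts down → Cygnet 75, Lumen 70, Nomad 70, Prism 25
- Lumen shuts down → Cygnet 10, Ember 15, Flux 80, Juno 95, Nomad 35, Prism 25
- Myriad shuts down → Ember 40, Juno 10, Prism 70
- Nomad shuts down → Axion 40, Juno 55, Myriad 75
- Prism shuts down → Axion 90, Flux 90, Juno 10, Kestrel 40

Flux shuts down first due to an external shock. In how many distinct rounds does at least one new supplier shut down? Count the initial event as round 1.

Round 1 — Flux shuts down (initial).
  Axion: +85 → 85 ≥ 70
  Juno: +20 → 20 < 30
  Nomad: +30 → 30 < 50
Round 2 — Axion shuts down.
  Delta: +90 → 90 < 120
  Kestrel: +40 → 40 < 50
  Lumen: +40 → 40 < 100
  Prism: +70 → 70 ≥ 70
Round 3 — Prism shuts down.
  Juno: +10 → 30 ≥ 30
  Kestrel: +40 → 80 ≥ 50
Round 4 — Juno, Kestrel shut down.
  Cygnet: +75 → 75 ≥ 30
  Delta: +80 → 170 ≥ 120
  Ember: +40 → 40 ≥ 40
  Lumen: +70 → 110 ≥ 100
  Myriad: +20 → 20 < 60
  Nomad: +70 → 100 ≥ 50
Round 5 — Cygnet, Delta, Ember, Lumen, Nomad shut down.
  Ionix: +70+15 → 85 < 100
  Myriad: +30+70+75 → 195 ≥ 60
Round 6 — Myriad shuts down.
No further shutdowns.

6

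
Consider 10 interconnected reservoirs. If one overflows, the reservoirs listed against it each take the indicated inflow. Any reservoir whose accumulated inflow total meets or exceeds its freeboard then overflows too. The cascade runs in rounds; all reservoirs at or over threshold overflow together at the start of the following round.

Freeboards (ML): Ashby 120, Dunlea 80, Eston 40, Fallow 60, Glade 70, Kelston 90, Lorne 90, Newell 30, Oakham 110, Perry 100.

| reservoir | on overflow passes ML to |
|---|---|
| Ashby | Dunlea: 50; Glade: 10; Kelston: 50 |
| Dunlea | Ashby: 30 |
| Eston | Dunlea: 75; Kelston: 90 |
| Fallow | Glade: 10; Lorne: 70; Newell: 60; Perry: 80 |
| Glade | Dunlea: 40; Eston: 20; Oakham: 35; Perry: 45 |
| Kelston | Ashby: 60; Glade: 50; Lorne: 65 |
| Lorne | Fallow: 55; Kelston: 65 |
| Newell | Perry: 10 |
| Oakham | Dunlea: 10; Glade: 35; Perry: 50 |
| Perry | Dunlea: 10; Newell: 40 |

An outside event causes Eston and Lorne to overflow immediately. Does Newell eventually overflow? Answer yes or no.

no

Round 1 — Eston, Lorne overflow (initial).
  Dunlea: +75 → 75 < 80
  Fallow: +55 → 55 < 60
  Kelston: +90+65 → 155 ≥ 90
Round 2 — Kelston overflows.
  Ashby: +60 → 60 < 120
  Glade: +50 → 50 < 70
No further overflows.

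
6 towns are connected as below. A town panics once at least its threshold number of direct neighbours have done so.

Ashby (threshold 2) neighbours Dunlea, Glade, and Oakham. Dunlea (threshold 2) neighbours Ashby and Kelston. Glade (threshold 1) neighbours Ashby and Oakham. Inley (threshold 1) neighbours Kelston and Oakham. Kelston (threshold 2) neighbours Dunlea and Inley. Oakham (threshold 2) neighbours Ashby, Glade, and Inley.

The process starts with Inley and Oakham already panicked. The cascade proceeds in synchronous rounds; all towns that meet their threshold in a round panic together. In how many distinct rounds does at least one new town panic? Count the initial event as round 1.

Round 1 — Inley, Oakham panic (initial).
Round 2 — checking thresholds:
  Ashby: 1 of 3 neighbours < 2, not yet.
  Glade: 1 of 2 neighbours ≥ 1, panics.
  Kelston: 1 of 2 neighbours < 2, not yet.
Round 3 — checking thresholds:
  Ashby: 2 of 3 neighbours ≥ 2, panics.
  Kelston: 1 of 2 neighbours < 2, not yet.
Round 4 — no new panics; cascade stops.

3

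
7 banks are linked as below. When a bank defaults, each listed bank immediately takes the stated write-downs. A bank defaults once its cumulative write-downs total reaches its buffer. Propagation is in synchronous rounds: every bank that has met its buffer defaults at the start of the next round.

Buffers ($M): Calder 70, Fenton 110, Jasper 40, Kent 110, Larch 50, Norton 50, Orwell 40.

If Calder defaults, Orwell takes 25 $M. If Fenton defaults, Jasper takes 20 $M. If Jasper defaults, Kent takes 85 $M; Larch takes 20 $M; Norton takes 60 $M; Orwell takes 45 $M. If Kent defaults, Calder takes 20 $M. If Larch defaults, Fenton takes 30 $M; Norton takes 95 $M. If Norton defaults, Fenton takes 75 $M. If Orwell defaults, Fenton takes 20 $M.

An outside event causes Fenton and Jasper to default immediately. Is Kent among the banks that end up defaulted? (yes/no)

no

Round 1 — Fenton, Jasper default (initial).
  Kent: +85 → 85 < 110
  Larch: +20 → 20 < 50
  Norton: +60 → 60 ≥ 50
  Orwell: +45 → 45 ≥ 40
Round 2 — Norton, Orwell default.
No further defaults.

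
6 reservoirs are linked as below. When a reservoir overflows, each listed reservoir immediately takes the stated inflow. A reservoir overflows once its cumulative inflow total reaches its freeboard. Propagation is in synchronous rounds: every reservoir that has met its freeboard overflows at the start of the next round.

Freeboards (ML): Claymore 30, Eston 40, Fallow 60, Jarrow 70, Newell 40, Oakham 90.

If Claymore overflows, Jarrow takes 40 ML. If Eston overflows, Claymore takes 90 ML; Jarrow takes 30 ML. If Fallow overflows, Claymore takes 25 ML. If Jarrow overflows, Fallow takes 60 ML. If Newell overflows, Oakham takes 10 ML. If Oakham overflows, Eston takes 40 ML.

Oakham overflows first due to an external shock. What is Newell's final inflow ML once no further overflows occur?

0

Round 1 — Oakham overflows (initial).
  Eston: +40 → 40 ≥ 40
Round 2 — Eston overflows.
  Claymore: +90 → 90 ≥ 30
  Jarrow: +30 → 30 < 70
Round 3 — Claymore overflows.
  Jarrow: +40 → 70 ≥ 70
Round 4 — Jarrow overflows.
  Fallow: +60 → 60 ≥ 60
Round 5 — Fallow overflows.
No further overflows.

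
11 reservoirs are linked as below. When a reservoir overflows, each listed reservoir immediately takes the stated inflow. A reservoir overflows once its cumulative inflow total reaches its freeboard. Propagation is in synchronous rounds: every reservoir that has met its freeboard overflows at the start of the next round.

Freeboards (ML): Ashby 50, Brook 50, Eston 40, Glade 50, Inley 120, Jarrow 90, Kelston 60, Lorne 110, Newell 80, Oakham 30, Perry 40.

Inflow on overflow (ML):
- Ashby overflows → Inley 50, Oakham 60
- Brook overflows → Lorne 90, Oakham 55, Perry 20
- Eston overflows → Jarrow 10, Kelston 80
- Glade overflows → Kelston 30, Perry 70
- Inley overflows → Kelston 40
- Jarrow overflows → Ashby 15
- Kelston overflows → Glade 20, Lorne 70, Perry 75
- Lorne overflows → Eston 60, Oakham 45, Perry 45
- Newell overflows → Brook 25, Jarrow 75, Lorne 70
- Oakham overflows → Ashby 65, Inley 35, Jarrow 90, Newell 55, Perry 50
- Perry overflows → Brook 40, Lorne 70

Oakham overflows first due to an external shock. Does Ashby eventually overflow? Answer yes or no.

Round 1 — Oakham overflows (initial).
  Ashby: +65 → 65 ≥ 50
  Inley: +35 → 35 < 120
  Jarrow: +90 → 90 ≥ 90
  Newell: +55 → 55 < 80
  Perry: +50 → 50 ≥ 40
Round 2 — Ashby, Jarrow, Perry overflow.
  Brook: +40 → 40 < 50
  Inley: +50 → 85 < 120
  Lorne: +70 → 70 < 110
No further overflows.

yes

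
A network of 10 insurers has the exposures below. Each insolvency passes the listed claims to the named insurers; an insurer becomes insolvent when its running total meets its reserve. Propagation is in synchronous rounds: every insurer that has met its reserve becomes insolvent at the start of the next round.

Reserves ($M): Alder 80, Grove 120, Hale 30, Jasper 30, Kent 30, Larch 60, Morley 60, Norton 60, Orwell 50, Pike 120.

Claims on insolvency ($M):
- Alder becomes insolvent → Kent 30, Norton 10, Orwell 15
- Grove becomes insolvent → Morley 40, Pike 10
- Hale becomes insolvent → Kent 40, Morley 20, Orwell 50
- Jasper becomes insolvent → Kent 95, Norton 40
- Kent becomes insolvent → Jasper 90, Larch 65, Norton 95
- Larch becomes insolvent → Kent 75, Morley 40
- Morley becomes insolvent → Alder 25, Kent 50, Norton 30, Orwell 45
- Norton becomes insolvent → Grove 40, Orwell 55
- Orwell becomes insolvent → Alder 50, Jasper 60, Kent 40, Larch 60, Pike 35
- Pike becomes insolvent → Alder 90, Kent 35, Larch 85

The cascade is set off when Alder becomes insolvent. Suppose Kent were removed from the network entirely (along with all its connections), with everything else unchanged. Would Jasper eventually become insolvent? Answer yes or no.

With Kent removed:
Round 1 — Alder becomes insolvent (initial).
  Norton: +10 → 10 < 60
  Orwell: +15 → 15 < 50
No further insolvencies.

no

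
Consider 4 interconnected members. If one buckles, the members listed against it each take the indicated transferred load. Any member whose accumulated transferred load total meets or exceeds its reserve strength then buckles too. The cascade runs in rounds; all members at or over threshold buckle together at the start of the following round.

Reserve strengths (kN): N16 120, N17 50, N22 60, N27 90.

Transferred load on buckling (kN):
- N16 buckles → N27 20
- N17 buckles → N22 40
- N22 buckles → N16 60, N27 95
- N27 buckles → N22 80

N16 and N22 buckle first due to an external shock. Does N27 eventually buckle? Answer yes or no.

Round 1 — N16, N22 buckle (initial).
  N27: +20+95 → 115 ≥ 90
Round 2 — N27 buckles.
No further bucklings.

yes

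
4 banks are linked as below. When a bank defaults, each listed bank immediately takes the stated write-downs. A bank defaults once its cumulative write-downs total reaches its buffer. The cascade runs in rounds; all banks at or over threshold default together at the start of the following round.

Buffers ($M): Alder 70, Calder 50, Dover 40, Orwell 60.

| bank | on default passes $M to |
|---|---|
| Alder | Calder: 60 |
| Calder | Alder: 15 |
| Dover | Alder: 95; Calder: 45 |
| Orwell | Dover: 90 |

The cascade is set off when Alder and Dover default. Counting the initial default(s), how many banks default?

Round 1 — Alder, Dover default (initial).
  Calder: +60+45 → 105 ≥ 50
Round 2 — Calder defaults.
No further defaults.

3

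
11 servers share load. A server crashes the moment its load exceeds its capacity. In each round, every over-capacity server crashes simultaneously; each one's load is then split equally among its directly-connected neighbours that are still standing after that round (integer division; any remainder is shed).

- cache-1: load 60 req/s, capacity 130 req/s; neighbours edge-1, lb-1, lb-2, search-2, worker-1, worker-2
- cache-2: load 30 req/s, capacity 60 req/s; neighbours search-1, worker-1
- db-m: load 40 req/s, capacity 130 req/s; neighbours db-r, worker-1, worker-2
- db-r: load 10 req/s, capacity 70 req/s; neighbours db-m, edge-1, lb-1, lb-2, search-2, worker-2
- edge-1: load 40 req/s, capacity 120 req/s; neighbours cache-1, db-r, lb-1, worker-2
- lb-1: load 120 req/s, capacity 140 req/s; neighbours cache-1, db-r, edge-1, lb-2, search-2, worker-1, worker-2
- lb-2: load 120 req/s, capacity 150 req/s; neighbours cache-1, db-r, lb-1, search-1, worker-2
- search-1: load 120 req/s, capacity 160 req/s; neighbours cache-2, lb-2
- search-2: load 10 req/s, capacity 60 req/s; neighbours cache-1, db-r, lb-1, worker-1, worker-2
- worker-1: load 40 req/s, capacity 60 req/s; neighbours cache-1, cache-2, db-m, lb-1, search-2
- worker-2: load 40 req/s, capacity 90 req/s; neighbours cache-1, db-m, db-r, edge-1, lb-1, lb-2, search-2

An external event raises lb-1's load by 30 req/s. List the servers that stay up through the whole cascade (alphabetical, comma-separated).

Round 1 — lb-1 at 150 > 140. lb-1 crashes.
  lb-1 sheds 150 req/s to cache-1, db-r, edge-1, lb-2, search-2, worker-1, worker-2: 21 each (3 lost).
    cache-1: 60+21 = 81 ≤ 130
    db-r: 10+21 = 31 ≤ 70
    edge-1: 40+21 = 61 ≤ 120
    lb-2: 120+21 = 141 ≤ 150
    search-2: 10+21 = 31 ≤ 60
    worker-1: 40+21 = 61 > 60
    worker-2: 40+21 = 61 ≤ 90
Round 2 — worker-1 crashes.
  worker-1 sheds 61 req/s to cache-1, cache-2, db-m, search-2: 15 each (1 lost).
    cache-1: 81+15 = 96 ≤ 130
    cache-2: 30+15 = 45 ≤ 60
    db-m: 40+15 = 55 ≤ 130
    search-2: 31+15 = 46 ≤ 60
No further crashes.

cache-1, cache-2, db-m, db-r, edge-1, lb-2, search-1, search-2, worker-2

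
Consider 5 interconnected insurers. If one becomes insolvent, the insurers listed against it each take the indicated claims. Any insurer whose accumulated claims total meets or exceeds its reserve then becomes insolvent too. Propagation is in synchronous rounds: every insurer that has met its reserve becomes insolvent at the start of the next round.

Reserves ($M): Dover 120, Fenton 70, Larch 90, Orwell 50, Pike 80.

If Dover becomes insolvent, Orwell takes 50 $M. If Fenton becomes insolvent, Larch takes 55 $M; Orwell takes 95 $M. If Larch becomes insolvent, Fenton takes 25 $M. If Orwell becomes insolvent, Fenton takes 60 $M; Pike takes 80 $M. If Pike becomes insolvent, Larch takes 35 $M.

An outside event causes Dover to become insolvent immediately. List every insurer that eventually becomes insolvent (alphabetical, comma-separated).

Round 1 — Dover becomes insolvent (initial).
  Orwell: +50 → 50 ≥ 50
Round 2 — Orwell becomes insolvent.
  Fenton: +60 → 60 < 70
  Pike: +80 → 80 ≥ 80
Round 3 — Pike becomes insolvent.
  Larch: +35 → 35 < 90
No further insolvencies.

Dover, Orwell, Pike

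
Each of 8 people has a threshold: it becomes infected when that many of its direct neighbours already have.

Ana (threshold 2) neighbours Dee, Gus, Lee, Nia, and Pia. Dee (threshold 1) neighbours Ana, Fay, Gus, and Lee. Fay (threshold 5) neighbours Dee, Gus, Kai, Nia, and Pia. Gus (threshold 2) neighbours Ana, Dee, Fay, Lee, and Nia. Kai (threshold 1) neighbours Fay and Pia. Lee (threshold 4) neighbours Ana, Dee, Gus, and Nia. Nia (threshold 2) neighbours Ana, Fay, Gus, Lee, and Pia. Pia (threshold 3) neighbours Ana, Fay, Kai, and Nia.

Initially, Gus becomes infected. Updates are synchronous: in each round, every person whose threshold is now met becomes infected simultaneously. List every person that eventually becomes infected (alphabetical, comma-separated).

Ana, Dee, Gus, Lee, Nia

Round 1 — Gus becomes infected (initial).
Round 2 — checking thresholds:
  Ana: 1 of 5 neighbours < 2, holds.
  Dee: 1 of 4 neighbours ≥ 1, becomes infected.
  Fay: 1 of 5 neighbours < 5, holds.
  Lee: 1 of 4 neighbours < 4, holds.
  Nia: 1 of 5 neighbours < 2, holds.
Round 3 — checking thresholds:
  Ana: 2 of 5 neighbours ≥ 2, becomes infected.
  Fay: 2 of 5 neighbours < 5, holds.
  Lee: 2 of 4 neighbours < 4, holds.
  Nia: 1 of 5 neighbours < 2, holds.
Round 4 — checking thresholds:
  Fay: 2 of 5 neighbours < 5, holds.
  Lee: 3 of 4 neighbours < 4, holds.
  Nia: 2 of 5 neighbours ≥ 2, becomes infected.
  Pia: 1 of 4 neighbours < 3, holds.
Round 5 — checking thresholds:
  Fay: 3 of 5 neighbours < 5, holds.
  Lee: 4 of 4 neighbours ≥ 4, becomes infected.
  Pia: 2 of 4 neighbours < 3, holds.
Round 6 — no new infections; cascade stops.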